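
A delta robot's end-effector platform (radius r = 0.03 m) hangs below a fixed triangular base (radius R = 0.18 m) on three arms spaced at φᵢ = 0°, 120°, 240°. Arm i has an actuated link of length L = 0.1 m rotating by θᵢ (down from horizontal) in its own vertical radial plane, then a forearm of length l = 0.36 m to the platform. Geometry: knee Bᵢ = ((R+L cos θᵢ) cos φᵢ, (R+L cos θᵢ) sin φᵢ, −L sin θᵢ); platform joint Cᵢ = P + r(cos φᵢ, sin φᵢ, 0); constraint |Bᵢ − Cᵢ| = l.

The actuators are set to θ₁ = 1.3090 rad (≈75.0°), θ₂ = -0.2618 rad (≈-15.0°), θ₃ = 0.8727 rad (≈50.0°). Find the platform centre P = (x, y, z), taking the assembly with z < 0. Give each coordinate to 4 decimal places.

(-0.0999, 0.0879, -0.3107)

φ1=0.0°: virtual centre (0.1759, 0.0000, -0.0966), radius l
O2 = (0.2466·cos120.0°, 0.2466·sin120.0°, 0.0259) = (-0.1233, 0.2136, 0.0259)
arm 3 at φ=240.0°: ρ3 = 0.2143;  O3 = (-0.1071, -0.1856, -0.0766)
eliminate P² terms by subtracting sphere 1 from 2 and 3
plane₁₂: -0.5984x+0.4271y+0.2449z = 0.0212
det = 0.4638;  x = -0.0276+0.2328z,  y = 0.0110+-0.2474z
quadratic in z: (1.1154)z²+(0.0930)z+(-0.0788)=0, √Δ=0.6000 → z ∈ {-0.3107, 0.2273}; z = -0.3107 (taking z<0)
x = -0.0999, y = 0.0879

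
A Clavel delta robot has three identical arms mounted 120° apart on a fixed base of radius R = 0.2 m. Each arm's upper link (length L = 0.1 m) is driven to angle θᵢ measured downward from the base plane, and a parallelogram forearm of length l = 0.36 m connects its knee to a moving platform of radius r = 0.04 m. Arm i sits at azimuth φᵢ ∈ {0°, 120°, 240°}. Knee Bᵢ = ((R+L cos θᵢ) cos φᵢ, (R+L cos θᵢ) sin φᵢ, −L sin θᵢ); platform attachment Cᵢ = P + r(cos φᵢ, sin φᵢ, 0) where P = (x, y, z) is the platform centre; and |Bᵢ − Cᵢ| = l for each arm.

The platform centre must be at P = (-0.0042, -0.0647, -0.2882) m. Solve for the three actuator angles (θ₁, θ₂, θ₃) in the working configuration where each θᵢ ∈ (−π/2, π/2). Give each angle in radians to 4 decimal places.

θ₁ = 0.4365, θ₂ = 0.7857, θ₃ = -0.0876

φ1=0.0° → target in arm frame (-0.0042, -0.0647)
  e−x'=0.1642;  (l²−L²−(e−x')²−y'²−z²)/2L = 0.0270
  √(A²+B²)=0.3317;  θ1 = -1.0529+1.4894 ≈ 0.4365
φ2=120.0° → target in arm frame (-0.0539, 0.0360)
  A=0.2139, B=-0.2882, C=(l²−L²−A²−y'²−z²)/(2L)=-0.0526
  θ2 = atan2(B,A) + arccos(C/0.3589) = 0.7857
φ3=240.0° → target in arm frame (0.0581, 0.0287)
  A=0.1019, B=-0.2882, C=(l²−L²−A²−y'²−z²)/(2L)=0.1267
  γ=atan2(-0.2882,0.1019)=-1.2310;  ψ=arccos(0.4145)=1.1434;  θ3=γ+ψ≈-0.0876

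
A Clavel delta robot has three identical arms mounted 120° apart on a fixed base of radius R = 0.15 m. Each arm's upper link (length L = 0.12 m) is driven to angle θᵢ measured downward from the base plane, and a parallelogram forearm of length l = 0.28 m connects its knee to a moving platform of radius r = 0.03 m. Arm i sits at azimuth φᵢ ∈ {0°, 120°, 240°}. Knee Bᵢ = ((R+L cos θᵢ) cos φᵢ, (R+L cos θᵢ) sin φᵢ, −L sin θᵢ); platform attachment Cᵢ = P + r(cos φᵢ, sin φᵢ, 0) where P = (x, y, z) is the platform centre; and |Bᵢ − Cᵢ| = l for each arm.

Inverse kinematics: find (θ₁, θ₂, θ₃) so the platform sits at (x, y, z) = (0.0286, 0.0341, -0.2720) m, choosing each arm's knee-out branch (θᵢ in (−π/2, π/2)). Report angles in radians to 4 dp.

arm 1 (φ=0.0°): x'=0.0286, y'=0.0341
  A cos θ + B sin θ = C:  0.0914·cos θ + -0.2720·sin θ = -0.0813
  θ1 = atan2(B,A) + arccos(C/0.2869) = 0.6113
φ2=120.0° → target in arm frame (0.0152, -0.0418)
  A=0.1048, B=-0.2720, C=(l²−L²−A²−y'²−z²)/(2L)=-0.0946
  √(A²+B²)=0.2915;  θ2 = -1.2031+1.9014 ≈ 0.6983
arm 3 (φ=240.0°): x'=-0.0438, y'=0.0077
  A=0.1638, B=-0.2720, C=(l²−L²−A²−y'²−z²)/(2L)=-0.1537
  √(A²+B²)=0.3175;  θ3 = -1.0287+2.0760 ≈ 1.0473

θ₁ = 0.6113, θ₂ = 0.6983, θ₃ = 1.0473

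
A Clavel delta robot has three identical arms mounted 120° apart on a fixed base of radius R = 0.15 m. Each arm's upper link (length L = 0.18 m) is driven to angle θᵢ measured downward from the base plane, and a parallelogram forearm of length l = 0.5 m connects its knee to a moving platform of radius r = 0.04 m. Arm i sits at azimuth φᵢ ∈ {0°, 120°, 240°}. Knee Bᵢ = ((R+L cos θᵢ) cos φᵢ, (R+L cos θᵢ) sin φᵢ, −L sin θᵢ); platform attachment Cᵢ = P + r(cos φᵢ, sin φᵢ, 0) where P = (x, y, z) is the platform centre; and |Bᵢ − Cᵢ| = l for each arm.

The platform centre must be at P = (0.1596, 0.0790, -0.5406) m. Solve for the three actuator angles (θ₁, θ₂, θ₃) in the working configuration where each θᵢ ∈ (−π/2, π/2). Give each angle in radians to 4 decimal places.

θ₁ = 0.3491, θ₂ = 0.8725, θ₃ = 1.2216

φ1=0.0° → target in arm frame (0.1596, 0.0790)
  e−x'=-0.0496;  (l²−L²−(e−x')²−y'²−z²)/2L = -0.2315
  θ1 = atan2(B,A) + arccos(C/0.5429) = 0.3491
rotate P by −φ2: (-0.0114, -0.1777, -0.5406)
  A cos θ + B sin θ = C:  0.1214·cos θ + -0.5406·sin θ = -0.3360
  γ=atan2(-0.5406,0.1214)=-1.3499;  ψ=arccos(-0.6065)=2.2224;  θ2=γ+ψ≈0.8725
φ3=240.0° → target in arm frame (-0.1482, 0.0987)
  e−x'=0.2582;  (l²−L²−(e−x')²−y'²−z²)/2L = -0.4196
  √(A²+B²)=0.5991;  θ3 = -1.1252+2.3468 ≈ 1.2216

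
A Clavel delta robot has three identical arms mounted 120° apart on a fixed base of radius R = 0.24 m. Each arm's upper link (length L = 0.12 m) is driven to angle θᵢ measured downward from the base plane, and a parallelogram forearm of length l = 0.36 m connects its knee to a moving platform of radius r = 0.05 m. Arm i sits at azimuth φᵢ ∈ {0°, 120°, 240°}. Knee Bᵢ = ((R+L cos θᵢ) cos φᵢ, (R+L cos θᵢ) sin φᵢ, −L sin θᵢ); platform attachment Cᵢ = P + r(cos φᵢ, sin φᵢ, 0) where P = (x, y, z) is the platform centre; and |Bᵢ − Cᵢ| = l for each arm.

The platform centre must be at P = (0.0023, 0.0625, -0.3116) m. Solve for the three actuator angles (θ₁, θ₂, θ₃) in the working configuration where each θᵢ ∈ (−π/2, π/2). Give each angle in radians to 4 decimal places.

θ₁ = 0.7855, θ₂ = 0.4360, θ₃ = 1.1346

φ1=0.0° → target in arm frame (0.0023, 0.0625)
  A cos θ + B sin θ = C:  0.1877·cos θ + -0.3116·sin θ = -0.0876
  θ1 = atan2(B,A) + arccos(C/0.3638) = 0.7855
rotate P by −φ2: (0.0530, -0.0332, -0.3116)
  A cos θ + B sin θ = C:  0.1370·cos θ + -0.3116·sin θ = -0.0074
  √(A²+B²)=0.3404;  θ2 = -1.1565+1.5925 ≈ 0.4360
rotate P by −φ3: (-0.0553, -0.0293, -0.3116)
  A cos θ + B sin θ = C:  0.2453·cos θ + -0.3116·sin θ = -0.1788
  √(A²+B²)=0.3966;  θ3 = -0.9039+2.0385 ≈ 1.1346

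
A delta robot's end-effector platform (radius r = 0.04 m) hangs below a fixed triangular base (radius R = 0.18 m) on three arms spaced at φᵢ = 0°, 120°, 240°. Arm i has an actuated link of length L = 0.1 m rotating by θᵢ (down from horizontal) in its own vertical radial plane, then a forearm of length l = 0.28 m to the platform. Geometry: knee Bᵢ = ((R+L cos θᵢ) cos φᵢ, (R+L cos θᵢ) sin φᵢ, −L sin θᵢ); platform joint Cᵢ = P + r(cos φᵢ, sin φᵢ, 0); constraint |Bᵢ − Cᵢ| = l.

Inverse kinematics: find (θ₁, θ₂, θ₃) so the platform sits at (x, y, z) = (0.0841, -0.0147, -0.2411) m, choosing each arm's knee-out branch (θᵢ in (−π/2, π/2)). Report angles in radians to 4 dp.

φ1=0.0° → target in arm frame (0.0841, -0.0147)
  e−x'=0.0559;  (l²−L²−(e−x')²−y'²−z²)/2L = 0.0346
  √(A²+B²)=0.2475;  θ1 = -1.3430+1.4303 ≈ 0.0874
rotate P by −φ2: (-0.0548, -0.0655, -0.2411)
  A cos θ + B sin θ = C:  0.1948·cos θ + -0.2411·sin θ = -0.1598
  √(A²+B²)=0.3099;  θ2 = -0.8913+2.1124 ≈ 1.2211
arm 3 (φ=240.0°): x'=-0.0293, y'=0.0802
  e−x'=0.1693;  (l²−L²−(e−x')²−y'²−z²)/2L = -0.1241
  γ=atan2(-0.2411,0.1693)=-0.9585;  ψ=arccos(-0.4214)=2.0057;  θ3=γ+ψ≈1.0472

θ₁ = 0.0874, θ₂ = 1.2211, θ₃ = 1.0472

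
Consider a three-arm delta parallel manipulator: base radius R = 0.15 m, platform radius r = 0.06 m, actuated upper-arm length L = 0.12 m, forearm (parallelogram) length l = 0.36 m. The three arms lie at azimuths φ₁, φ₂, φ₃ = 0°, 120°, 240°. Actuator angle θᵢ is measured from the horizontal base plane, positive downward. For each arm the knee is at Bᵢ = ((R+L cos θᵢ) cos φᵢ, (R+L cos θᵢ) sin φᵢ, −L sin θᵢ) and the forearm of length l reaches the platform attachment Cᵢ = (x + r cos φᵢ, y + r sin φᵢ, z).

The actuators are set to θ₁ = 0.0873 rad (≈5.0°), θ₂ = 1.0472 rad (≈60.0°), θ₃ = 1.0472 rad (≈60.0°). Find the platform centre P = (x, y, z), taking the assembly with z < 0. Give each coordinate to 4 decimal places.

arm 1 at φ=0.0°: e+L cos θ1 = 0.2095;  S1 = (0.2095, 0.0000, -0.0105)
φ2=120.0°: virtual centre (-0.0750, 0.1299, -0.1039), radius l
S3 = (0.1500·cos240.0°, 0.1500·sin240.0°, -0.1039) = (-0.0750, -0.1299, -0.1039)
subtract pairs → two planes through P
linear system: -0.5691x+0.2598y = -0.0107−-0.1869z; -0.5691x+-0.2598y = -0.0107−-0.1869z
det = 0.2957;  x = 0.0188+-0.3285z,  y = 0.0000+0.0000z
quadratic in z: (1.1079)z²+(0.1462)z+(-0.0931)=0, √Δ=0.6588 → z ∈ {-0.3633, 0.2313}; z = -0.3633 (taking z<0)
x = 0.1382, y = 0.0000

(0.1382, 0.0000, -0.3633)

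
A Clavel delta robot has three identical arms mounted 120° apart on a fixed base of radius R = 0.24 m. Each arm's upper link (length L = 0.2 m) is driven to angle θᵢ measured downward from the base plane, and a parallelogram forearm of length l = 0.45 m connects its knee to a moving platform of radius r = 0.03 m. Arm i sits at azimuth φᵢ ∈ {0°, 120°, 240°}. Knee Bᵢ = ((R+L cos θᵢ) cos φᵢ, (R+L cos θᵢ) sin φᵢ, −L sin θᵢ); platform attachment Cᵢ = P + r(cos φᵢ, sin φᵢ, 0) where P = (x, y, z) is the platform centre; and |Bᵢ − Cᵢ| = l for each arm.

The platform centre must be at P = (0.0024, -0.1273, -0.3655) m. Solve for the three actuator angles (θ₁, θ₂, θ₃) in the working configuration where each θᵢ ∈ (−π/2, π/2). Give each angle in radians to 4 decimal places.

arm 1 (φ=0.0°): x'=0.0024, y'=-0.1273
  A=0.2076, B=-0.3655, C=(l²−L²−A²−y'²−z²)/(2L)=-0.0760
  θ1 = atan2(B,A) + arccos(C/0.4203) = 0.6983
φ2=120.0° → target in arm frame (-0.1114, 0.0616)
  e−x'=0.3214;  (l²−L²−(e−x')²−y'²−z²)/2L = -0.1955
  γ=atan2(-0.3655,0.3214)=-0.8494;  ψ=arccos(-0.4017)=1.9842;  θ2=γ+ψ≈1.1347
rotate P by −φ3: (0.1090, 0.0657, -0.3655)
  A=0.1010, B=-0.3655, C=(l²−L²−A²−y'²−z²)/(2L)=0.0360
  √(A²+B²)=0.3792;  θ3 = -1.3013+1.4757 ≈ 0.1744

θ₁ = 0.6983, θ₂ = 1.1347, θ₃ = 0.1744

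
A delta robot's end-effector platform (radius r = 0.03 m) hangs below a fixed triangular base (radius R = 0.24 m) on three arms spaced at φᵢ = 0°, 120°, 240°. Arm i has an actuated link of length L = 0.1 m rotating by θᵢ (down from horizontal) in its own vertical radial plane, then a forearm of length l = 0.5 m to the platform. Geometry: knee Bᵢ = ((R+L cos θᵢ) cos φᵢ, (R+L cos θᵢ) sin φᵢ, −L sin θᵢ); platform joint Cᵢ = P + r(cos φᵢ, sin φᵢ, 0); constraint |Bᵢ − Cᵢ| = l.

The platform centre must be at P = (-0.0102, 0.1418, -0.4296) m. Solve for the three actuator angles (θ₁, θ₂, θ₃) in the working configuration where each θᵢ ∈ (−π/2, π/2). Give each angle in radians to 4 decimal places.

arm 1 (φ=0.0°): x'=-0.0102, y'=0.1418
  A cos θ + B sin θ = C:  0.2202·cos θ + -0.4296·sin θ = -0.0658
  √(A²+B²)=0.4827;  θ1 = -1.0971+1.7074 ≈ 0.6103
arm 2 (φ=120.0°): x'=0.1279, y'=-0.0621
  A cos θ + B sin θ = C:  0.0821·cos θ + -0.4296·sin θ = 0.2243
  θ2 = atan2(B,A) + arccos(C/0.4374) = -0.3495
arm 3 (φ=240.0°): x'=-0.1177, y'=-0.0797
  e−x'=0.3277;  (l²−L²−(e−x')²−y'²−z²)/2L = -0.2915
  √(A²+B²)=0.5403;  θ3 = -0.9191+2.1407 ≈ 1.2215

θ₁ = 0.6103, θ₂ = -0.3495, θ₃ = 1.2215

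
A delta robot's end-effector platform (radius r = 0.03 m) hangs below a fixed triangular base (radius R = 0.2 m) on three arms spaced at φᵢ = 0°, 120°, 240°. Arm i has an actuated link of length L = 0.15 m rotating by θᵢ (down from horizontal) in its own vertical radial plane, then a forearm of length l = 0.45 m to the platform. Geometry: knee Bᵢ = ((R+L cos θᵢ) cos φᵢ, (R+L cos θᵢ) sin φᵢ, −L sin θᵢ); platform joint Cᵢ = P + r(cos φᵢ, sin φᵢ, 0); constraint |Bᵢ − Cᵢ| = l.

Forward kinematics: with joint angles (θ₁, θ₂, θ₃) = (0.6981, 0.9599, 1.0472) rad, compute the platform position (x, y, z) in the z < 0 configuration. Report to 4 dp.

centre 1 = (0.2849·cos0.0°, 0.2849·sin0.0°, -0.0964) = (0.2849, 0.0000, -0.0964)
φ2=120.0°: virtual centre (-0.1280, 0.2217, -0.1229), radius l
arm 3 at φ=240.0°: (R−r)+L cos θ3 = 0.2450;  centre 3 = (-0.1225, -0.2122, -0.1299)
eliminate P² terms by subtracting sphere 1 from 2 and 3
[-0.8259 0.4435 -0.0529]·P = -0.0098;  [-0.8148 -0.4244 -0.0670]·P = -0.0136
det = 0.7118;  x = 0.0143+-0.0733z,  y = 0.0045+-0.0171z
sphere 1 gives Az²+Bz+C=0 with A=1.0057, B=0.2323, C=-0.1200;  B²−4AC=0.5365;  roots -0.4797, 0.2487;  negative root z = -0.4797
x = 0.0495, y = 0.0127

(0.0495, 0.0127, -0.4797)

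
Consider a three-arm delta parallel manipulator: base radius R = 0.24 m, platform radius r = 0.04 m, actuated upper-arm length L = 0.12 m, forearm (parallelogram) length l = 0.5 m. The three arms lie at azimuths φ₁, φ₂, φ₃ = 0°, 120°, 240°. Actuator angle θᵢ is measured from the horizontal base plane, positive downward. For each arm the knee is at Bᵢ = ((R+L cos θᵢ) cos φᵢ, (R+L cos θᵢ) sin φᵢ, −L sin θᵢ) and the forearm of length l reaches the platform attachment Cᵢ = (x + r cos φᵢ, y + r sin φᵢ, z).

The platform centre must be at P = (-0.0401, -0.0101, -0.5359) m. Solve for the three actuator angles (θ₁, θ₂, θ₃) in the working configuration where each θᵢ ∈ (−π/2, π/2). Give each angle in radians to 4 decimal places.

θ₁ = 1.3092, θ₂ = 1.0475, θ₃ = 0.9599

φ1=0.0° → target in arm frame (-0.0401, -0.0101)
  A=0.2401, B=-0.5359, C=(l²−L²−A²−y'²−z²)/(2L)=-0.4556
  θ1 = atan2(B,A) + arccos(C/0.5872) = 1.3092
arm 2 (φ=120.0°): x'=0.0113, y'=0.0398
  A=0.1887, B=-0.5359, C=(l²−L²−A²−y'²−z²)/(2L)=-0.3699
  γ=atan2(-0.5359,0.1887)=-1.2322;  ψ=arccos(-0.6511)=2.2798;  θ2=γ+ψ≈1.0475
φ3=240.0° → target in arm frame (0.0288, -0.0297)
  A=0.1712, B=-0.5359, C=(l²−L²−A²−y'²−z²)/(2L)=-0.3408
  θ3 = atan2(B,A) + arccos(C/0.5626) = 0.9599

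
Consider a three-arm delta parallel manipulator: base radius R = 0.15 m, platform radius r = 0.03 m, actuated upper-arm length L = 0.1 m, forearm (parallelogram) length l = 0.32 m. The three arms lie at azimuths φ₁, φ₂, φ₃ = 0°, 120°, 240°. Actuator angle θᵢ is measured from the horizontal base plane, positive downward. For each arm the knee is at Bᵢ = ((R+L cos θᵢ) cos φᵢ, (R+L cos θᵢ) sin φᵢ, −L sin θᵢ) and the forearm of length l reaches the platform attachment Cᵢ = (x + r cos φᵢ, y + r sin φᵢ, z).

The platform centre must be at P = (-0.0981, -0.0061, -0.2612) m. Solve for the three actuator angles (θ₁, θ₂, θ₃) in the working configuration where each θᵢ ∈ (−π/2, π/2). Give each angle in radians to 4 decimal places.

rotate P by −φ1: (-0.0981, -0.0061, -0.2612)
  A cos θ + B sin θ = C:  0.2181·cos θ + -0.2612·sin θ = -0.1172
  √(A²+B²)=0.3403;  θ1 = -0.8751+1.9223 ≈ 1.0472
arm 2 (φ=120.0°): x'=0.0438, y'=0.0880
  A cos θ + B sin θ = C:  0.0762·cos θ + -0.2612·sin θ = 0.0531
  √(A²+B²)=0.2721;  θ2 = -1.2868+1.3744 ≈ 0.0876
rotate P by −φ3: (0.0543, -0.0819, -0.2612)
  e−x'=0.0657;  (l²−L²−(e−x')²−y'²−z²)/2L = 0.0658
  √(A²+B²)=0.2693;  θ3 = -1.3245+1.3241 ≈ -0.0004

θ₁ = 1.0472, θ₂ = 0.0876, θ₃ = -0.0004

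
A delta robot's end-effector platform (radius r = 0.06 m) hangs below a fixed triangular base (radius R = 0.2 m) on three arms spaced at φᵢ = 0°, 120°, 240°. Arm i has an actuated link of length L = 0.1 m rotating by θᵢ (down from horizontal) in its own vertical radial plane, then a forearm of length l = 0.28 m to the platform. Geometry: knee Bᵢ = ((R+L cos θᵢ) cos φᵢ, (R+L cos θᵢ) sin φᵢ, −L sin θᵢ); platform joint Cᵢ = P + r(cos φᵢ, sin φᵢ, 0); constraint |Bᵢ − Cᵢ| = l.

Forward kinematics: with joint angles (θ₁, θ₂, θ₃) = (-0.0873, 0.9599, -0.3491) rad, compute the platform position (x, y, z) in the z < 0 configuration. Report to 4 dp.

(0.0279, -0.0656, -0.1623)

φ1=0.0°: virtual centre (0.2396, 0.0000, 0.0087), radius l
arm 2 at φ=120.0°: ρ2 = 0.1974;  centre 2 = (-0.0987, 0.1709, -0.0819)
centre 3 = (0.2340·cos240.0°, 0.2340·sin240.0°, 0.0342) = (-0.1170, -0.2026, 0.0342)
subtract pairs → two planes through P
[-0.6766 0.3418 -0.1813]·P = -0.0118;  [-0.7132 -0.4052 0.0510]·P = -0.0016
det = 0.5180;  x = 0.0103+-0.1082z,  y = -0.0142+0.3162z
quadratic in z: (1.1117)z²+(0.0232)z+(-0.0255)=0, √Δ=0.3378 → z ∈ {-0.1623, 0.1415}; z = -0.1623 (taking z<0)
x = 0.0279, y = -0.0656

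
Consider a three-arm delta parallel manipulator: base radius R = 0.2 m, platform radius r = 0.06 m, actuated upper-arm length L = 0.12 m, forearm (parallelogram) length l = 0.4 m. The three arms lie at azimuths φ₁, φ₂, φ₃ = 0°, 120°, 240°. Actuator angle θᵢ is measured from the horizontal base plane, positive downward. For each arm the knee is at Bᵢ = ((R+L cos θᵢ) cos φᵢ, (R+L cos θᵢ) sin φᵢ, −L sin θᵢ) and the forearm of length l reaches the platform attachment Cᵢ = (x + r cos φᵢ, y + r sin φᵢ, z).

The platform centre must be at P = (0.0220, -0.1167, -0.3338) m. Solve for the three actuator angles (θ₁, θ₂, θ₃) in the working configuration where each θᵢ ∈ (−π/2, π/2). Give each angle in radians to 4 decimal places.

θ₁ = 0.2616, θ₂ = 0.9597, θ₃ = -0.1743

rotate P by −φ1: (0.0220, -0.1167, -0.3338)
  A=0.1180, B=-0.3338, C=(l²−L²−A²−y'²−z²)/(2L)=0.0276
  θ1 = atan2(B,A) + arccos(C/0.3540) = 0.2616
rotate P by −φ2: (-0.1121, 0.0393, -0.3338)
  A cos θ + B sin θ = C:  0.2521·cos θ + -0.3338·sin θ = -0.1288
  θ2 = atan2(B,A) + arccos(C/0.4183) = 0.9597
rotate P by −φ3: (0.0901, 0.0774, -0.3338)
  A cos θ + B sin θ = C:  0.0499·cos θ + -0.3338·sin θ = 0.1071
  γ=atan2(-0.3338,0.0499)=-1.4223;  ψ=arccos(0.3172)=1.2480;  θ3=γ+ψ≈-0.1743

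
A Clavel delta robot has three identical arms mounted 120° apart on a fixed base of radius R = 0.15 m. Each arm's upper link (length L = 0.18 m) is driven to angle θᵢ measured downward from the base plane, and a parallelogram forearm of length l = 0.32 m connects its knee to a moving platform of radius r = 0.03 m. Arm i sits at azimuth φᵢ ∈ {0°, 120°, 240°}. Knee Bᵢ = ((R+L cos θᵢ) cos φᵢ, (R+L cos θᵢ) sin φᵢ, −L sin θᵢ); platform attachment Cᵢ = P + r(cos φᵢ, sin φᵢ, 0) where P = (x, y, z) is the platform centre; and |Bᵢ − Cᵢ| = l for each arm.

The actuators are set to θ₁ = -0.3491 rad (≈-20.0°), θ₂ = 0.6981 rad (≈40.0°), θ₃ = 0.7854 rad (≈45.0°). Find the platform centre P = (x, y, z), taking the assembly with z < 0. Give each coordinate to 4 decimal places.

arm 1 at φ=0.0°: (R−r)+L cos θ1 = 0.2891;  S1 = (0.2891, 0.0000, 0.0616)
arm 2 at φ=120.0°: (R−r)+L cos θ2 = 0.2579;  S2 = (-0.1289, 0.2233, -0.1157)
arm 3 at φ=240.0°: (R−r)+L cos θ3 = 0.2473;  S3 = (-0.1236, -0.2141, -0.1273)
eliminate P² terms by subtracting sphere 1 from 2 and 3
plane₁₂: -0.8362x+0.4467y+-0.3545z = -0.0075
det = 0.7269;  x = 0.0106+-0.4410z,  y = 0.0030+-0.0318z
quadratic in z: (1.1955)z²+(0.1223)z+(-0.0210)=0, √Δ=0.3398 → z ∈ {-0.1933, 0.0909}; z = -0.1933 (taking z<0)
x = 0.0958, y = 0.0092

(0.0958, 0.0092, -0.1933)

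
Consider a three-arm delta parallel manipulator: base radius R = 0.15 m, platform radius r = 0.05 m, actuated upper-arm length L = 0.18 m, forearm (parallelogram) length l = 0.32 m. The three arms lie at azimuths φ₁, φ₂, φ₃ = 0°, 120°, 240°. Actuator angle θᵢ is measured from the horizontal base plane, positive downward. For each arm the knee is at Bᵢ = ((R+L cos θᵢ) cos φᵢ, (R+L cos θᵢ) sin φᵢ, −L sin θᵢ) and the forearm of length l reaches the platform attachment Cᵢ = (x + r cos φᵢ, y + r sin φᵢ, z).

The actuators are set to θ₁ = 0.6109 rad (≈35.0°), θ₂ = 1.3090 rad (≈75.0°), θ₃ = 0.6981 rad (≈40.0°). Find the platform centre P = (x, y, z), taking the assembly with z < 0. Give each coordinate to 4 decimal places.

(0.0698, -0.0982, -0.3506)

arm 1 at φ=0.0°: (R−r)+L cos θ1 = 0.2474;  centre 1 = (0.2474, 0.0000, -0.1032)
centre 2 = (0.1466·cos120.0°, 0.1466·sin120.0°, -0.1739) = (-0.0733, 0.1269, -0.1739)
centre 3 = (0.2379·cos240.0°, 0.2379·sin240.0°, -0.1157) = (-0.1189, -0.2060, -0.1157)
|centre ₂|²−|centre ₁|² = -0.0202;  |centre ₃|²−|centre ₁|² = -0.0019
[-0.6415 0.2539 -0.1412]·P = -0.0202;  [-0.7328 -0.4120 -0.0249]·P = -0.0019
det = 0.4504;  x = 0.0195+-0.1433z,  y = -0.0301+0.1943z
into |P−centre ₁|² = l²: 1.0583z² + 0.2601z + -0.0389 = 0;  Δ = 0.2323;  z = -0.3506 or 0.1048 → z<0 root = -0.3506
x = 0.0698, y = -0.0982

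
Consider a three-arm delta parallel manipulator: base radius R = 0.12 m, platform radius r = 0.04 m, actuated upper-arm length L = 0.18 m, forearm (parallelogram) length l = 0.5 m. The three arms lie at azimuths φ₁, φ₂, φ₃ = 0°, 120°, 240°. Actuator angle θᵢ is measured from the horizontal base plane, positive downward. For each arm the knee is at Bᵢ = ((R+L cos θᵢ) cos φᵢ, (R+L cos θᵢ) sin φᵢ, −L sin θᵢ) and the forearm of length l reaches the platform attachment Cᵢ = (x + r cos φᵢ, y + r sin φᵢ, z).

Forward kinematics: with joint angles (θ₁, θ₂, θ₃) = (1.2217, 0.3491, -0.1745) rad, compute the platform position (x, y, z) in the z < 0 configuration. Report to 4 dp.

O1 = (0.1416·cos0.0°, 0.1416·sin0.0°, -0.1691) = (0.1416, 0.0000, -0.1691)
O2 = (0.2491·cos120.0°, 0.2491·sin120.0°, -0.0616) = (-0.1246, 0.2158, -0.0616)
φ3=240.0°: virtual centre (-0.1286, -0.2228, 0.0313), radius l
subtract pairs → two planes through P
linear system: -0.5323x+0.4315y = 0.0172−0.2151z; -0.5404x+-0.4456y = 0.0185−0.4008z
det = 0.4704;  x = -0.0333+0.5715z,  y = -0.0012+0.2064z
sphere 1 gives Az²+Bz+C=0 with A=1.3692, B=0.1379, C=-0.1908;  B²−4AC=1.0641;  roots -0.4271, 0.3263;  negative root z = -0.4271
x = -0.2774, y = -0.0893

(-0.2774, -0.0893, -0.4271)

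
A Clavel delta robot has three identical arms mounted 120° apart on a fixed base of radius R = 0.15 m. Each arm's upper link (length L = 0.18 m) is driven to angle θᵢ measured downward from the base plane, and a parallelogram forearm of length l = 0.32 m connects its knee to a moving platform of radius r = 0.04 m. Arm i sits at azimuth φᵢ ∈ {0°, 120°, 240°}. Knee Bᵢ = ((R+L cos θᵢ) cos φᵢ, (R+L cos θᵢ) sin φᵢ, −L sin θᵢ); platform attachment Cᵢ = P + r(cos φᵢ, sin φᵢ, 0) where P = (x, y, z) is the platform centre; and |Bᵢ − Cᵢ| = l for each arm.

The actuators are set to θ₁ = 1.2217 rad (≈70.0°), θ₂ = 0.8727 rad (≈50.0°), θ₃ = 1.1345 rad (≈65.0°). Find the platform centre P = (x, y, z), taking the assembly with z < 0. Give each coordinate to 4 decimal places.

arm 1 at φ=0.0°: (R−r)+L cos θ1 = 0.1716;  O1 = (0.1716, 0.0000, -0.1691)
arm 2 at φ=120.0°: (R−r)+L cos θ2 = 0.2257;  O2 = (-0.1128, 0.1955, -0.1379)
O3 = (0.1861·cos240.0°, 0.1861·sin240.0°, -0.1631) = (-0.0930, -0.1611, -0.1631)
subtract pairs → two planes through P
[-0.5688 0.3909 0.0625]·P = 0.0119;  [-0.5292 -0.3223 0.0120]·P = 0.0032
Cramer: x(z) = -0.0130+0.0637z;  y(z) = 0.0115-0.0673z
into |P−O₁|² = l²: 1.0086z² + 0.3132z + -0.0396 = 0;  Δ = 0.2578;  z = -0.4070 or 0.0964 → z<0 root = -0.4070
x = -0.0389, y = 0.0389

(-0.0389, 0.0389, -0.4070)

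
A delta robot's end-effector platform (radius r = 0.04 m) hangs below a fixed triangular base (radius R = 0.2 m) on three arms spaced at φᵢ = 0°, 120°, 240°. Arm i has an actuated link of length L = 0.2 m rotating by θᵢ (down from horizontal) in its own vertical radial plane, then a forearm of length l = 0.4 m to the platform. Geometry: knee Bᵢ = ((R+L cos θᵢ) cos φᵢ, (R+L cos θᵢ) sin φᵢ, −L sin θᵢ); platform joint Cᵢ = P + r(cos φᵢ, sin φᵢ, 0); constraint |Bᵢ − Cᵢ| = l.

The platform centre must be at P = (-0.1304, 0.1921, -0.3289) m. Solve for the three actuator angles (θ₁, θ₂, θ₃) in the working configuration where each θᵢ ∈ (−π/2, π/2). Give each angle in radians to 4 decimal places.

arm 1 (φ=0.0°): x'=-0.1304, y'=0.1921
  A cos θ + B sin θ = C:  0.2904·cos θ + -0.3289·sin θ = -0.2735
  √(A²+B²)=0.4388;  θ1 = -0.8475+2.2439 ≈ 1.3964
rotate P by −φ2: (0.2316, 0.0169, -0.3289)
  A=-0.0716, B=-0.3289, C=(l²−L²−A²−y'²−z²)/(2L)=0.0160
  √(A²+B²)=0.3366;  θ2 = -1.7850+1.5231 ≈ -0.2619
rotate P by −φ3: (-0.1012, -0.2090, -0.3289)
  A cos θ + B sin θ = C:  0.2612·cos θ + -0.3289·sin θ = -0.2501
  γ=atan2(-0.3289,0.2612)=-0.8997;  ψ=arccos(-0.5956)=2.2088;  θ3=γ+ψ≈1.3091

θ₁ = 1.3964, θ₂ = -0.2619, θ₃ = 1.3091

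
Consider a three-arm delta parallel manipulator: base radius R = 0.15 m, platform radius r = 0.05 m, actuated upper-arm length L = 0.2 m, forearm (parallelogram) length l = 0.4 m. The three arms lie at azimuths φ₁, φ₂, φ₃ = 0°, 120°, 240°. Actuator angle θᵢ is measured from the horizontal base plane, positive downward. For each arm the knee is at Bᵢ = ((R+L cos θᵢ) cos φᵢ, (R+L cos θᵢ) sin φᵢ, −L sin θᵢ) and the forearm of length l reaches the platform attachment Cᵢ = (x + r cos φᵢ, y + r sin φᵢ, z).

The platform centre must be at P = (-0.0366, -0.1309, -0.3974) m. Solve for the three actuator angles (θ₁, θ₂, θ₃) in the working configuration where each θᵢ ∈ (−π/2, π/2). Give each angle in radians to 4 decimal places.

θ₁ = 0.7851, θ₂ = 0.9596, θ₃ = 0.1745

rotate P by −φ1: (-0.0366, -0.1309, -0.3974)
  A cos θ + B sin θ = C:  0.1366·cos θ + -0.3974·sin θ = -0.1843
  γ=atan2(-0.3974,0.1366)=-1.2397;  ψ=arccos(-0.4386)=2.0248;  θ1=γ+ψ≈0.7851
rotate P by −φ2: (-0.0951, 0.0971, -0.3974)
  A cos θ + B sin θ = C:  0.1951·cos θ + -0.3974·sin θ = -0.2135
  √(A²+B²)=0.4427;  θ2 = -1.1145+2.0741 ≈ 0.9596
φ3=240.0° → target in arm frame (0.1317, 0.0338)
  e−x'=-0.0317;  (l²−L²−(e−x')²−y'²−z²)/2L = -0.1002
  γ=atan2(-0.3974,-0.0317)=-1.6503;  ψ=arccos(-0.2513)=1.8248;  θ3=γ+ψ≈0.1745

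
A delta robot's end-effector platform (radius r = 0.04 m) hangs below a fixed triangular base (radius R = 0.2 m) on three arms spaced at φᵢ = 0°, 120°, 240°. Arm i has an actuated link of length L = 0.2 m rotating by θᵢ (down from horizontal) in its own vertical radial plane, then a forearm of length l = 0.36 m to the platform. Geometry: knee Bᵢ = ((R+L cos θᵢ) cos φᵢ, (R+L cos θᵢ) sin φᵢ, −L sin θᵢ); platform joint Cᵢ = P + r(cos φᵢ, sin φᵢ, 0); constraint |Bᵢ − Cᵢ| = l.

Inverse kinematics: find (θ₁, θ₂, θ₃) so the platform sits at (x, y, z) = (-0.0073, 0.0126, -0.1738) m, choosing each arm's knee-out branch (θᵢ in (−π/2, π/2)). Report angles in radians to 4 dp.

arm 1 (φ=0.0°): x'=-0.0073, y'=0.0126
  A=0.1673, B=-0.1738, C=(l²−L²−A²−y'²−z²)/(2L)=0.0781
  √(A²+B²)=0.2412;  θ1 = -0.8045+1.2410 ≈ 0.4366
φ2=120.0° → target in arm frame (0.0146, 0.0000)
  e−x'=0.1454;  (l²−L²−(e−x')²−y'²−z²)/2L = 0.0956
  γ=atan2(-0.1738,0.1454)=-0.8740;  ψ=arccos(0.4219)=1.1353;  θ2=γ+ψ≈0.2613
φ3=240.0° → target in arm frame (-0.0073, -0.0126)
  e−x'=0.1673;  (l²−L²−(e−x')²−y'²−z²)/2L = 0.0781
  θ3 = atan2(B,A) + arccos(C/0.2412) = 0.4363

θ₁ = 0.4366, θ₂ = 0.2613, θ₃ = 0.4363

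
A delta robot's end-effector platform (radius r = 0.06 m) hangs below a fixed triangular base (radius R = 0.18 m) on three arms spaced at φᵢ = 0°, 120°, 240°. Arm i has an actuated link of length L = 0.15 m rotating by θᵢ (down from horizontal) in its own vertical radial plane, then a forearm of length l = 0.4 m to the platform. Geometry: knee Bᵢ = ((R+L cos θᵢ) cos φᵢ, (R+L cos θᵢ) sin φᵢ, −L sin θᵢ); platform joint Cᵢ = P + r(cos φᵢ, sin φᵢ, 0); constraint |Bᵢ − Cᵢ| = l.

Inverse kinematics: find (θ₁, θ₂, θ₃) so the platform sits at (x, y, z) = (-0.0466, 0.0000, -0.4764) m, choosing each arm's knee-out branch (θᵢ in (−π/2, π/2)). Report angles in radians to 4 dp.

θ₁ = 1.2218, θ₂ = 0.9600, θ₃ = 0.9600

rotate P by −φ1: (-0.0466, 0.0000, -0.4764)
  e−x'=0.1666;  (l²−L²−(e−x')²−y'²−z²)/2L = -0.3907
  √(A²+B²)=0.5047;  θ1 = -1.2344+2.4562 ≈ 1.2218
arm 2 (φ=120.0°): x'=0.0233, y'=0.0404
  A cos θ + B sin θ = C:  0.0967·cos θ + -0.4764·sin θ = -0.3348
  γ=atan2(-0.4764,0.0967)=-1.3705;  ψ=arccos(-0.6887)=2.3305;  θ2=γ+ψ≈0.9600
φ3=240.0° → target in arm frame (0.0233, -0.0404)
  A cos θ + B sin θ = C:  0.0967·cos θ + -0.4764·sin θ = -0.3348
  θ3 = atan2(B,A) + arccos(C/0.4861) = 0.9600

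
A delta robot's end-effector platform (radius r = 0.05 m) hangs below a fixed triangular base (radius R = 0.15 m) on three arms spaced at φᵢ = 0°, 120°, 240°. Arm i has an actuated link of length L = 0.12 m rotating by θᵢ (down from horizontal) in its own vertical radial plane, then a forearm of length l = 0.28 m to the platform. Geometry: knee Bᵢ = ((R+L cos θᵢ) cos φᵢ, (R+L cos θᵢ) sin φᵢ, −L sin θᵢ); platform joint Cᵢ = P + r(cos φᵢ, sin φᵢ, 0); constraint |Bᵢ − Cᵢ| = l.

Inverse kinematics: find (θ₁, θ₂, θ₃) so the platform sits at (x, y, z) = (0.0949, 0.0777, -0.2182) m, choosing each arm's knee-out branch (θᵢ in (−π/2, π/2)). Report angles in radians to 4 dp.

rotate P by −φ1: (0.0949, 0.0777, -0.2182)
  e−x'=0.0051;  (l²−L²−(e−x')²−y'²−z²)/2L = 0.0430
  √(A²+B²)=0.2183;  θ1 = -1.5474+1.3724 ≈ -0.1750
arm 2 (φ=120.0°): x'=0.0198, y'=-0.1210
  e−x'=0.0802;  (l²−L²−(e−x')²−y'²−z²)/2L = -0.0195
  √(A²+B²)=0.2325;  θ2 = -1.2187+1.6549 ≈ 0.4362
arm 3 (φ=240.0°): x'=-0.1147, y'=0.0433
  e−x'=0.2147;  (l²−L²−(e−x')²−y'²−z²)/2L = -0.1317
  γ=atan2(-0.2182,0.2147)=-0.7934;  ψ=arccos(-0.4301)=2.0154;  θ3=γ+ψ≈1.2220

θ₁ = -0.1750, θ₂ = 0.4362, θ₃ = 1.2220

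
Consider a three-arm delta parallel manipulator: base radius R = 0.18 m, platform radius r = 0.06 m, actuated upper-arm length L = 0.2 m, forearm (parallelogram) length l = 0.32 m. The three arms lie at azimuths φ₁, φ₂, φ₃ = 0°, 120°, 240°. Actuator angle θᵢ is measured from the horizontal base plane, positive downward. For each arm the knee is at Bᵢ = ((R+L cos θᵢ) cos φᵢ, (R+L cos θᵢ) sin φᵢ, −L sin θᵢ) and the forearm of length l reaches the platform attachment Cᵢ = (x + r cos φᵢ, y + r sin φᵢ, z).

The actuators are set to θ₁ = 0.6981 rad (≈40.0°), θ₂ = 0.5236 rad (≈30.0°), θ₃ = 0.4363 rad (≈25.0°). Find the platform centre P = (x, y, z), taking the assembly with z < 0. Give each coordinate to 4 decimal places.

arm 1 at φ=0.0°: e+L cos θ1 = 0.2732;  O1 = (0.2732, 0.0000, -0.1286)
arm 2 at φ=120.0°: e+L cos θ2 = 0.2932;  O2 = (-0.1466, 0.2539, -0.1000)
O3 = (0.3013·cos240.0°, 0.3013·sin240.0°, -0.0845) = (-0.1506, -0.2609, -0.0845)
subtract pairs → two planes through P
linear system: -0.8396x+0.5078y = 0.0048−0.0571z; -0.8477x+-0.5218y = 0.0067−0.0881z
Cramer: x(z) = -0.0068+0.0858z;  y(z) = -0.0018+0.0294z
into |P−O₁|² = l²: 1.0082z² + 0.2089z + -0.0075 = 0;  Δ = 0.0737;  z = -0.2383 or 0.0310 → z<0 root = -0.2383
x = -0.0273, y = -0.0088

(-0.0273, -0.0088, -0.2383)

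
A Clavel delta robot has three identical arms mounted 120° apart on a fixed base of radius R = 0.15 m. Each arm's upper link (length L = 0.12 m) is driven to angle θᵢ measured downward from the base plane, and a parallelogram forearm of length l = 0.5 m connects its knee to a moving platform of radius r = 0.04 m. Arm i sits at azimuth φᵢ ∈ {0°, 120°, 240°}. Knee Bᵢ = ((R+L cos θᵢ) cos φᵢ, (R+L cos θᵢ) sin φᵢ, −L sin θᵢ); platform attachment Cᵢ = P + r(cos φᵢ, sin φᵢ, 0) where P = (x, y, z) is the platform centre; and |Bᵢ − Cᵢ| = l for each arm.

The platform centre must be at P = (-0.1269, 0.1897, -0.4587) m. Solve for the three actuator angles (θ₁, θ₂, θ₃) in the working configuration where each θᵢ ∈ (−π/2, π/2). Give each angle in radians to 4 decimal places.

arm 1 (φ=0.0°): x'=-0.1269, y'=0.1897
  A=0.2369, B=-0.4587, C=(l²−L²−A²−y'²−z²)/(2L)=-0.2788
  √(A²+B²)=0.5163;  θ1 = -1.0941+2.1413 ≈ 1.0472
arm 2 (φ=120.0°): x'=0.2277, y'=0.0150
  e−x'=-0.1177;  (l²−L²−(e−x')²−y'²−z²)/2L = 0.0463
  √(A²+B²)=0.4736;  θ2 = -1.8220+1.4729 ≈ -0.3491
rotate P by −φ3: (-0.1008, -0.2047, -0.4587)
  A cos θ + B sin θ = C:  0.2108·cos θ + -0.4587·sin θ = -0.2549
  θ3 = atan2(B,A) + arccos(C/0.5048) = 0.9602

θ₁ = 1.0472, θ₂ = -0.3491, θ₃ = 0.9602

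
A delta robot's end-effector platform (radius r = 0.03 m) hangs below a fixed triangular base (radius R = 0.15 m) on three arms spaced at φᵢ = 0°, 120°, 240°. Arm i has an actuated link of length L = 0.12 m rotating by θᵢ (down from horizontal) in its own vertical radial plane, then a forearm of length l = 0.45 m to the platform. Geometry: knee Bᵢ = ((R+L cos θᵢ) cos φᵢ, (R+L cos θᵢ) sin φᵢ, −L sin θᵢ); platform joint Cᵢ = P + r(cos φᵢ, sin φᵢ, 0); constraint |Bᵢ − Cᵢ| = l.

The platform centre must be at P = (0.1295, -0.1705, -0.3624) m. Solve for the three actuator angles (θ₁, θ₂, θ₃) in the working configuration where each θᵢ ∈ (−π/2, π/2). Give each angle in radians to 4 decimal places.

arm 1 (φ=0.0°): x'=0.1295, y'=-0.1705
  A=-0.0095, B=-0.3624, C=(l²−L²−A²−y'²−z²)/(2L)=0.1150
  θ1 = atan2(B,A) + arccos(C/0.3625) = -0.3491
φ2=120.0° → target in arm frame (-0.2124, -0.0269)
  e−x'=0.3324;  (l²−L²−(e−x')²−y'²−z²)/2L = -0.2269
  √(A²+B²)=0.4918;  θ2 = -0.8285+2.0503 ≈ 1.2218
φ3=240.0° → target in arm frame (0.0829, 0.1974)
  A cos θ + B sin θ = C:  0.0371·cos θ + -0.3624·sin θ = 0.0684
  √(A²+B²)=0.3643;  θ3 = -1.4688+1.3818 ≈ -0.0870

θ₁ = -0.3491, θ₂ = 1.2218, θ₃ = -0.0870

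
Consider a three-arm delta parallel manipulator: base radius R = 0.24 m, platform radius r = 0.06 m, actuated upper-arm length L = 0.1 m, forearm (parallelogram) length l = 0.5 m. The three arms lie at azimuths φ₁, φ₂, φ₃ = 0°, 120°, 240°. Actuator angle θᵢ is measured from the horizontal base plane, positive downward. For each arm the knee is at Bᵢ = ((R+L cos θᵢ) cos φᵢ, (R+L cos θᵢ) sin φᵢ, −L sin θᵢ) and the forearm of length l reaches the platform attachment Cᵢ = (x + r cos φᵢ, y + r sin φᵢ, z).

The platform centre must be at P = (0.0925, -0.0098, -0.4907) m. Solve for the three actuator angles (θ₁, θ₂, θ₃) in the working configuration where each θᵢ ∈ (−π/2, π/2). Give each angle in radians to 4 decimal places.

rotate P by −φ1: (0.0925, -0.0098, -0.4907)
  A=0.0875, B=-0.4907, C=(l²−L²−A²−y'²−z²)/(2L)=-0.0427
  θ1 = atan2(B,A) + arccos(C/0.4984) = 0.2622
φ2=120.0° → target in arm frame (-0.0547, -0.0752)
  A=0.2347, B=-0.4907, C=(l²−L²−A²−y'²−z²)/(2L)=-0.3077
  θ2 = atan2(B,A) + arccos(C/0.5440) = 1.0475
rotate P by −φ3: (-0.0378, 0.0850, -0.4907)
  A cos θ + B sin θ = C:  0.2178·cos θ + -0.4907·sin θ = -0.2772
  θ3 = atan2(B,A) + arccos(C/0.5368) = 0.9602

θ₁ = 0.2622, θ₂ = 1.0475, θ₃ = 0.9602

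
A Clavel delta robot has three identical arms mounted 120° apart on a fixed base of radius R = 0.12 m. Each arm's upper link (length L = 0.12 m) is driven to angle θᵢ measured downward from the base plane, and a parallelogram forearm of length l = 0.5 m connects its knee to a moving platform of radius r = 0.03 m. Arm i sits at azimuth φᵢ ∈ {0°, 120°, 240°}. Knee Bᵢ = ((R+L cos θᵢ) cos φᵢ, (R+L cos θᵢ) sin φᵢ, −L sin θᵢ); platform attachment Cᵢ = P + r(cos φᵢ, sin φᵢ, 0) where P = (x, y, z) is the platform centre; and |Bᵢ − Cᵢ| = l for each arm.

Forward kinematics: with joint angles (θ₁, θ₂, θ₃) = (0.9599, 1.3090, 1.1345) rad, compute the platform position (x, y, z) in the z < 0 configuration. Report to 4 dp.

centre 1 = (0.1588·cos0.0°, 0.1588·sin0.0°, -0.0983) = (0.1588, 0.0000, -0.0983)
arm 2 at φ=120.0°: (R−r)+L cos θ2 = 0.1211;  centre 2 = (-0.0605, 0.1048, -0.1159)
arm 3 at φ=240.0°: (R−r)+L cos θ3 = 0.1407;  centre 3 = (-0.0704, -0.1219, -0.1088)
eliminate P² terms by subtracting sphere 1 from 2 and 3
[-0.4387 0.2097 -0.0352]·P = -0.0068;  [-0.4584 -0.2437 -0.0209]·P = -0.0033
det = 0.2030;  x = 0.0115+-0.0639z,  y = -0.0083+0.0343z
into |P−centre ₁|² = l²: 1.0053z² + 0.2148z + -0.2186 = 0;  Δ = 0.9250;  z = -0.5852 or 0.3715 → z<0 root = -0.5852
x = 0.0489, y = -0.0284

(0.0489, -0.0284, -0.5852)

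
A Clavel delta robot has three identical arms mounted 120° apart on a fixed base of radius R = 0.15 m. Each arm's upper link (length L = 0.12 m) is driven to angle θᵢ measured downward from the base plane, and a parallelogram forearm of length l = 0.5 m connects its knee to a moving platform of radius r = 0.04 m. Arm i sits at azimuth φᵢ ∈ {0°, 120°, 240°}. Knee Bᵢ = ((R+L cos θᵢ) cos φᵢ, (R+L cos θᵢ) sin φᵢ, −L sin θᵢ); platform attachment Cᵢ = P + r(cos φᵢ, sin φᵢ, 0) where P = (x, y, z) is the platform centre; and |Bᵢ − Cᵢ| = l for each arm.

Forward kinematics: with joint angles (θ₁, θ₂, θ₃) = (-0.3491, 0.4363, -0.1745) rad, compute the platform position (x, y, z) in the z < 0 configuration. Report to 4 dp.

S1 = (0.2228·cos0.0°, 0.2228·sin0.0°, 0.0410) = (0.2228, 0.0000, 0.0410)
φ2=120.0°: virtual centre (-0.1094, 0.1895, -0.0507), radius l
S3 = (0.2282·cos240.0°, 0.2282·sin240.0°, 0.0208) = (-0.1141, -0.1976, 0.0208)
|S₂|²−|S₁|² = -0.0009;  |S₃|²−|S₁|² = 0.0012
[-0.6643 0.3789 -0.1835]·P = -0.0009;  [-0.6737 -0.3952 -0.0404]·P = 0.0012
Cramer: x(z) = -0.0002-0.1696z;  y(z) = -0.0027+0.1869z
quadratic in z: (1.0637)z²+(-0.0074)z+(-0.1986)=0, √Δ=0.9193 → z ∈ {-0.4286, 0.4356}; z = -0.4286 (taking z<0)
x = 0.0725, y = -0.0828

(0.0725, -0.0828, -0.4286)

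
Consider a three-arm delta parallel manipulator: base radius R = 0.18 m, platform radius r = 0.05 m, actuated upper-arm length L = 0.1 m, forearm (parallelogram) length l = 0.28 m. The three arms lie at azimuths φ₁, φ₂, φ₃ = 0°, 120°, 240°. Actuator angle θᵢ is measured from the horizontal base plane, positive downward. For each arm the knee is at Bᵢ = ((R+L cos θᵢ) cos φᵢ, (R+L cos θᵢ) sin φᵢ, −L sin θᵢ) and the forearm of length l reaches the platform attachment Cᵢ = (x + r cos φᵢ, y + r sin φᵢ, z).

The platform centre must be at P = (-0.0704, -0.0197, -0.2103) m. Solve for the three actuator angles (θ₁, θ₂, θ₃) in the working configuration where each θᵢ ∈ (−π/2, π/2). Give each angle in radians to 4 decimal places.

φ1=0.0° → target in arm frame (-0.0704, -0.0197)
  A cos θ + B sin θ = C:  0.2004·cos θ + -0.2103·sin θ = -0.0819
  γ=atan2(-0.2103,0.2004)=-0.8095;  ψ=arccos(-0.2818)=1.8565;  θ1=γ+ψ≈1.0470
rotate P by −φ2: (0.0181, 0.0708, -0.2103)
  e−x'=0.1119;  (l²−L²−(e−x')²−y'²−z²)/2L = 0.0332
  θ2 = atan2(B,A) + arccos(C/0.2382) = 0.3489
rotate P by −φ3: (0.0523, -0.0511, -0.2103)
  A=0.0777, B=-0.2103, C=(l²−L²−A²−y'²−z²)/(2L)=0.0776
  γ=atan2(-0.2103,0.0777)=-1.2167;  ψ=arccos(0.3460)=1.2174;  θ3=γ+ψ≈0.0007

θ₁ = 1.0470, θ₂ = 0.3489, θ₃ = 0.0007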